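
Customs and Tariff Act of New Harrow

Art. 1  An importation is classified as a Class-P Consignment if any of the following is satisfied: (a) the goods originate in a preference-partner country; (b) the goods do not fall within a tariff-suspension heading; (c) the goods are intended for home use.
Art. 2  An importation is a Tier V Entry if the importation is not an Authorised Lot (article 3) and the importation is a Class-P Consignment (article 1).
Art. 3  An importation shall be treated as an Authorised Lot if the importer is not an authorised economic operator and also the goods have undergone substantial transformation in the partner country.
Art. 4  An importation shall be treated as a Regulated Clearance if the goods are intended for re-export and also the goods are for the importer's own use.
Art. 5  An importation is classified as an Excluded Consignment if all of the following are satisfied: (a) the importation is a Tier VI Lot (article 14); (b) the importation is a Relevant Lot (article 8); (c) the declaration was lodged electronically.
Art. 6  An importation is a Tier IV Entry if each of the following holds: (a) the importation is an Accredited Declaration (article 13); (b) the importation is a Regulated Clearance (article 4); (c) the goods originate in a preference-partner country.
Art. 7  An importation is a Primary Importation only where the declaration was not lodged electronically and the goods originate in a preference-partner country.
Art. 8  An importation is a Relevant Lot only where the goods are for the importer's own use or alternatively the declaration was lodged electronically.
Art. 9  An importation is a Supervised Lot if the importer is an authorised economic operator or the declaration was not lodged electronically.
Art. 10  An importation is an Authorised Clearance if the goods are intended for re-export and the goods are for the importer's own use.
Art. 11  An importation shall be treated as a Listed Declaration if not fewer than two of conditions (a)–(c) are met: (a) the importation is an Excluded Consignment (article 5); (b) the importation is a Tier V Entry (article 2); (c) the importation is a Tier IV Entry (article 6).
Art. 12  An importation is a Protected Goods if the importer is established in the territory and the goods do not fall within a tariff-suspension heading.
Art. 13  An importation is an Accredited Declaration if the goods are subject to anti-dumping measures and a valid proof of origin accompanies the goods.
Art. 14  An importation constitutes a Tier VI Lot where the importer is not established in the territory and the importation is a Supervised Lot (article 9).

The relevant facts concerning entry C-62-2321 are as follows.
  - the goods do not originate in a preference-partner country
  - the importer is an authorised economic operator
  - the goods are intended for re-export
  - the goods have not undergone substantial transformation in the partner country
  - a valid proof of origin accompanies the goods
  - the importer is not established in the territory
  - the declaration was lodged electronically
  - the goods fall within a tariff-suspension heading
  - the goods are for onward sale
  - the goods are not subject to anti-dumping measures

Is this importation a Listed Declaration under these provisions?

article 9 — Supervised Lot: [the importer is an authorised economic operator? yes] OR [the declaration was not lodged electronically? no] → satisfied.
article 14 — Tier VI Lot: [the importer is not established in the territory? yes] AND [Supervised Lot (article 9)? yes] → satisfied.
article 8 — Relevant Lot: [the goods are for the importer's own use? no] OR [the declaration was lodged electronically? yes] → satisfied.
article 5 — Excluded Consignment: [Tier VI Lot (article 14)? yes] AND [Relevant Lot (article 8)? yes] AND [the declaration was lodged electronically? yes] → satisfied.
article 3 — Authorised Lot: [the importer is not an authorised economic operator? no] AND [the goods have undergone substantial transformation in the partner country? no] → not satisfied.
article 1 — Class-P Consignment: [the goods originate in a preference-partner country? no] OR [the goods do not fall within a tariff-suspension heading? no] OR [the goods are intended for home use? no] → not satisfied.
article 2 — Tier V Entry: [not an Authorised Lot (article 3)? yes] AND [Class-P Consignment (article 1)? no] → not satisfied.
article 13 — Accredited Declaration: [the goods are subject to anti-dumping measures? no] AND [a valid proof of origin accompanies the goods? yes] → not satisfied.
article 4 — Regulated Clearance: [the goods are intended for re-export? yes] AND [the goods are for the importer's own use? no] → not satisfied.
article 6 — Tier IV Entry: [Accredited Declaration (article 13)? no] AND [Regulated Clearance (article 4)? no] AND [the goods originate in a preference-partner country? no] → not satisfied.
article 11 — Listed Declaration: Excluded Consignment (article 5)? yes; Tier V Entry (article 2)? no; Tier IV Entry (article 6)? no — 1 of 3 hold (need ≥2) → not satisfied.

No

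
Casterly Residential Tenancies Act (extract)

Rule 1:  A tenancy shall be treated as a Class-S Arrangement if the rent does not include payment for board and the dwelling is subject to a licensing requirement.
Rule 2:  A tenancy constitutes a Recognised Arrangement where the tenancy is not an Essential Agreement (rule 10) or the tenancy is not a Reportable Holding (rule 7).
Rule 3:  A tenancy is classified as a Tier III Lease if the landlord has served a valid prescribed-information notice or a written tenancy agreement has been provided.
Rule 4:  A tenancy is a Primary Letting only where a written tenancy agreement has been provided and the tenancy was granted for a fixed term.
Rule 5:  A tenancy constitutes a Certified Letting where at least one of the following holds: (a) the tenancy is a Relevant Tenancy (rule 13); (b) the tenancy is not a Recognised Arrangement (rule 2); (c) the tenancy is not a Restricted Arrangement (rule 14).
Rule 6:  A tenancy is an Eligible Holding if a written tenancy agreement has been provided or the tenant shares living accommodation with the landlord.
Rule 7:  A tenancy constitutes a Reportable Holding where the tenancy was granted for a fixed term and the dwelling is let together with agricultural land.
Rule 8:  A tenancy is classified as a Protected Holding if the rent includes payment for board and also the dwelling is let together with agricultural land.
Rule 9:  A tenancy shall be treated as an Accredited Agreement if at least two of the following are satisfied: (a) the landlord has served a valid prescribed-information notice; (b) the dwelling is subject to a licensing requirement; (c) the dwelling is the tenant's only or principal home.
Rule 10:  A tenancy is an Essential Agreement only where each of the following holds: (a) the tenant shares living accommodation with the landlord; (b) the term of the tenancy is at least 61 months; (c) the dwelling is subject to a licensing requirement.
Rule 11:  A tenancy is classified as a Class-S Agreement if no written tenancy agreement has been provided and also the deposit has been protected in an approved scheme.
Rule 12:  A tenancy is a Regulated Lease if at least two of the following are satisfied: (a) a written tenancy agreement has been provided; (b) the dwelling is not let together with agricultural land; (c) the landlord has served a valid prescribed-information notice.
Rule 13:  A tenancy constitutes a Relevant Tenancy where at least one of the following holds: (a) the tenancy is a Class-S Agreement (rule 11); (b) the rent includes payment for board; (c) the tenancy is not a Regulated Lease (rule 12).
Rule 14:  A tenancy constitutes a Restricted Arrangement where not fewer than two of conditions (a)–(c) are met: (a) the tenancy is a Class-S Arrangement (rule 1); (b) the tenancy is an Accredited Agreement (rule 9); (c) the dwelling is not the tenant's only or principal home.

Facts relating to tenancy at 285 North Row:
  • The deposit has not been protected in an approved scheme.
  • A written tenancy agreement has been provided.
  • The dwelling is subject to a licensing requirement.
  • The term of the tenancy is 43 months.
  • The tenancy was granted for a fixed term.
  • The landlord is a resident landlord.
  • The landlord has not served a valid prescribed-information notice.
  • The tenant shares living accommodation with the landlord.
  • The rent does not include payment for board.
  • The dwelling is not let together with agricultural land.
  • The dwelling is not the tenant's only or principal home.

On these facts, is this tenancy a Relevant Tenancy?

rule 11 — Class-S Agreement: [no written tenancy agreement has been provided? no] AND [the deposit has been protected in an approved scheme? no] → not satisfied.
rule 12 — Regulated Lease: a written tenancy agreement has been provided? yes; the dwelling is not let together with agricultural land? yes; the landlord has served a valid prescribed-information notice? no — 2 of 3 hold (need ≥2) → satisfied.
rule 13 — Relevant Tenancy: [Class-S Agreement (rule 11)? no] OR [the rent includes payment for board? no] OR [not a Regulated Lease (rule 12)? no] → not satisfied.

No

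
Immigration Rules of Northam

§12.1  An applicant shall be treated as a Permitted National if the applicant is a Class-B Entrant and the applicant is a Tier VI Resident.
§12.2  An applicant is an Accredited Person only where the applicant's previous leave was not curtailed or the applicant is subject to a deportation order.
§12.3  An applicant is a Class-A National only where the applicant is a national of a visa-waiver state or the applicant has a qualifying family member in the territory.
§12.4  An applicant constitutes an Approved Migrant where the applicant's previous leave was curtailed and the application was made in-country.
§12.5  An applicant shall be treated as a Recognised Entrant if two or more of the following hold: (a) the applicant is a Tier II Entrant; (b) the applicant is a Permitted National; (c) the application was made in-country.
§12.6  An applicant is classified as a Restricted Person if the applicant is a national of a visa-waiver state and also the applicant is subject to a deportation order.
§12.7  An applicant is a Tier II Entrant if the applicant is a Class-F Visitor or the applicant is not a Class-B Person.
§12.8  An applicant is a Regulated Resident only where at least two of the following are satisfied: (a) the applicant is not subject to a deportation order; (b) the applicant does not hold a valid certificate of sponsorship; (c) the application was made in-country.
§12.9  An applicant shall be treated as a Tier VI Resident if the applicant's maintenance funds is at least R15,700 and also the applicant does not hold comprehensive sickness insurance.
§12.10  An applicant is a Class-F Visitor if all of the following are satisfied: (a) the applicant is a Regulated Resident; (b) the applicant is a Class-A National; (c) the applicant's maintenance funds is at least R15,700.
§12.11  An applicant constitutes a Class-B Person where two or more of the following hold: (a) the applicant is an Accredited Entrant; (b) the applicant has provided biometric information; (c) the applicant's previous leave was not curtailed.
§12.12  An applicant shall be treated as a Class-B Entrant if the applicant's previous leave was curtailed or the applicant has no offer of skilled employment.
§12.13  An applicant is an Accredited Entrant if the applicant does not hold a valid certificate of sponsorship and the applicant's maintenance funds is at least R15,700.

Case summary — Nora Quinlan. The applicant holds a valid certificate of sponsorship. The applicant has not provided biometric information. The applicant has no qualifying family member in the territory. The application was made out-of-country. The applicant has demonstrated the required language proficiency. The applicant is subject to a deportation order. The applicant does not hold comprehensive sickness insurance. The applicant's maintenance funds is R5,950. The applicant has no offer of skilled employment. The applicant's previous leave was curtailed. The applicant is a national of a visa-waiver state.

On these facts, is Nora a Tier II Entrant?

Under §12.8: the applicant is not subject to a deportation order? no; the applicant does not hold a valid certificate of sponsorship? no; the application was made in-country? no — 0 of 3 hold (need ≥2) → not satisfied.
Under §12.3: the applicant is a national of a visa-waiver state? yes; or the applicant has a qualifying family member in the territory? no. So the applicant is a Class-A National.
Under §12.10: Regulated Resident (§12.8)? no; and Class-A National (§12.3)? yes; and applicant's maintenance funds: R5,950 ≥ R15,700? no. So the applicant is not a Class-F Visitor.
Under §12.13: the applicant does not hold a valid certificate of sponsorship? no; and applicant's maintenance funds: R5,950 ≥ R15,700? no. So the applicant is not an Accredited Entrant.
Under §12.11: Accredited Entrant (§12.13)? no; the applicant has provided biometric information? no; the applicant's previous leave was not curtailed? no — 0 of 3 hold (need ≥2) → not satisfied.
Under §12.7: Class-F Visitor (§12.10)? no; or not a Class-B Person (§12.11)? yes. So the applicant is a Tier II Entrant.

Yes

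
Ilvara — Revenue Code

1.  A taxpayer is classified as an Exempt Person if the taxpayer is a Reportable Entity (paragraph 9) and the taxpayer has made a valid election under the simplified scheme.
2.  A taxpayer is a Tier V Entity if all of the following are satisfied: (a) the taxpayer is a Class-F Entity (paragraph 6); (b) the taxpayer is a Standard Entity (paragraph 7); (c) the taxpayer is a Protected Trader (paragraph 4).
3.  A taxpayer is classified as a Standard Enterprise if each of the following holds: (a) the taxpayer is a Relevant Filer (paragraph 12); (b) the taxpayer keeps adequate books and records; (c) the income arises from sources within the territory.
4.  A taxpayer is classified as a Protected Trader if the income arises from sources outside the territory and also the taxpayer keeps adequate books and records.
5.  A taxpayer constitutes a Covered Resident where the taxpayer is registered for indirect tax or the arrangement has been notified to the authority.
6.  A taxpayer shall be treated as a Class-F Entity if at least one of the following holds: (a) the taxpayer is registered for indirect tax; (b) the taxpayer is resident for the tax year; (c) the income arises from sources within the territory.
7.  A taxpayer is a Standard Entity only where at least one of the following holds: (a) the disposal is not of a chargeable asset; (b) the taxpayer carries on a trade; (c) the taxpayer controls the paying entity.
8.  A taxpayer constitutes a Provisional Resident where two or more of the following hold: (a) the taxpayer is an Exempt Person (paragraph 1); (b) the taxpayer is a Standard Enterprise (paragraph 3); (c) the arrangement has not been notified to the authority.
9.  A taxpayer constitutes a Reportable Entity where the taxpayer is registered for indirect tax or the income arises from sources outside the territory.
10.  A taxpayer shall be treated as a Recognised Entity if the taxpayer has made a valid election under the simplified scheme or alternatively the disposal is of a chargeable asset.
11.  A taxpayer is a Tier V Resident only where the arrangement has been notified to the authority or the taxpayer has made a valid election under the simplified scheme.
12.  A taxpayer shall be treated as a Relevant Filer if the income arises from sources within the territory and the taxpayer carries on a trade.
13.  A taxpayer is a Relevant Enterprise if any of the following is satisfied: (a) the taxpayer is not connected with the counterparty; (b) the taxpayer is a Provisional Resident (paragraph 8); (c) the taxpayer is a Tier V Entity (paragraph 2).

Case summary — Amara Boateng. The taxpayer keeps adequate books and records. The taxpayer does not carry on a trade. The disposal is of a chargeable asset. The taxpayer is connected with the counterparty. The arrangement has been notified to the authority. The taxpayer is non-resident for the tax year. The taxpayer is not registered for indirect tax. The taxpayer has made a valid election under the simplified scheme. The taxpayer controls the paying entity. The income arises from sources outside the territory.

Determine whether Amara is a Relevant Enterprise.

No

Under paragraph 9: the taxpayer is registered for indirect tax? no; or the income arises from sources outside the territory? yes. So the taxpayer is a Reportable Entity.
Under paragraph 1: Reportable Entity (paragraph 9)? yes; and the taxpayer has made a valid election under the simplified scheme? yes. So the taxpayer is an Exempt Person.
Under paragraph 12: the income arises from sources within the territory? no; and the taxpayer carries on a trade? no. So the taxpayer is not a Relevant Filer.
Under paragraph 3: Relevant Filer (paragraph 12)? no; and the taxpayer keeps adequate books and records? yes; and the income arises from sources within the territory? no. So the taxpayer is not a Standard Enterprise.
Under paragraph 8: Exempt Person (paragraph 1)? yes; Standard Enterprise (paragraph 3)? no; the arrangement has not been notified to the authority? no — 1 of 3 hold (need ≥2) → not satisfied.
Under paragraph 6: the taxpayer is registered for indirect tax? no; or the taxpayer is resident for the tax year? no; or the income arises from sources within the territory? no. So the taxpayer is not a Class-F Entity.
Under paragraph 7: the disposal is not of a chargeable asset? no; or the taxpayer carries on a trade? no; or the taxpayer controls the paying entity? yes. So the taxpayer is a Standard Entity.
Under paragraph 4: the income arises from sources outside the territory? yes; and the taxpayer keeps adequate books and records? yes. So the taxpayer is a Protected Trader.
Under paragraph 2: Class-F Entity (paragraph 6)? no; and Standard Entity (paragraph 7)? yes; and Protected Trader (paragraph 4)? yes. So the taxpayer is not a Tier V Entity.
Under paragraph 13: the taxpayer is not connected with the counterparty? no; or Provisional Resident (paragraph 8)? no; or Tier V Entity (paragraph 2)? no. So the taxpayer is not a Relevant Enterprise.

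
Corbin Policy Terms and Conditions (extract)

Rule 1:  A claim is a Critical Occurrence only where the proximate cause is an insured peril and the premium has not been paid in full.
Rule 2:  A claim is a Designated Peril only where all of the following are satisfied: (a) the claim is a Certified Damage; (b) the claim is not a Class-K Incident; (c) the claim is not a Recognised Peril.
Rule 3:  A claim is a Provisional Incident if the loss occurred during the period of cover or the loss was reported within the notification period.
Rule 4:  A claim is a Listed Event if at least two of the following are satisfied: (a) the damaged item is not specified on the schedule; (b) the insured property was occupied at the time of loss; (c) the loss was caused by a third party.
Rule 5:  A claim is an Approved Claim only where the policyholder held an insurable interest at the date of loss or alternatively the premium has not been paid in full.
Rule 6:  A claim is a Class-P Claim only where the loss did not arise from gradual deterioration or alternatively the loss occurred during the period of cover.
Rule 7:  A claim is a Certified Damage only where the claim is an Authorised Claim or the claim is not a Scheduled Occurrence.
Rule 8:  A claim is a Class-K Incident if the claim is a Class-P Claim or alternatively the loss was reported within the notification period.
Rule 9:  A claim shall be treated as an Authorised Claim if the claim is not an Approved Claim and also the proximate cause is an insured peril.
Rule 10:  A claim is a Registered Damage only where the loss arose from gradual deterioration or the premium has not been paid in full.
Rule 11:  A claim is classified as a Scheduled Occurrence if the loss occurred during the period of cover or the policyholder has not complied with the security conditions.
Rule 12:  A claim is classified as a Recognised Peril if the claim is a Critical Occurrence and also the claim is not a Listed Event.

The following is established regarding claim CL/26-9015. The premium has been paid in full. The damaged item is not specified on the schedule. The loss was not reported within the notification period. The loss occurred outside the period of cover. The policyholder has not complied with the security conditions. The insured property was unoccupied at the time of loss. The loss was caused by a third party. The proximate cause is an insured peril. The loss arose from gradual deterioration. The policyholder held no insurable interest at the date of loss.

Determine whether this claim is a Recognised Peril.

No

Under rule 1: the proximate cause is an insured peril? yes; and the premium has not been paid in full? no. So the claim is not a Critical Occurrence.
Under rule 4: the damaged item is not specified on the schedule? yes; the insured property was occupied at the time of loss? no; the loss was caused by a third party? yes — 2 of 3 hold (need ≥2) → satisfied.
Under rule 12: Critical Occurrence (rule 1)? no; and not a Listed Event (rule 4)? no. So the claim is not a Recognised Peril.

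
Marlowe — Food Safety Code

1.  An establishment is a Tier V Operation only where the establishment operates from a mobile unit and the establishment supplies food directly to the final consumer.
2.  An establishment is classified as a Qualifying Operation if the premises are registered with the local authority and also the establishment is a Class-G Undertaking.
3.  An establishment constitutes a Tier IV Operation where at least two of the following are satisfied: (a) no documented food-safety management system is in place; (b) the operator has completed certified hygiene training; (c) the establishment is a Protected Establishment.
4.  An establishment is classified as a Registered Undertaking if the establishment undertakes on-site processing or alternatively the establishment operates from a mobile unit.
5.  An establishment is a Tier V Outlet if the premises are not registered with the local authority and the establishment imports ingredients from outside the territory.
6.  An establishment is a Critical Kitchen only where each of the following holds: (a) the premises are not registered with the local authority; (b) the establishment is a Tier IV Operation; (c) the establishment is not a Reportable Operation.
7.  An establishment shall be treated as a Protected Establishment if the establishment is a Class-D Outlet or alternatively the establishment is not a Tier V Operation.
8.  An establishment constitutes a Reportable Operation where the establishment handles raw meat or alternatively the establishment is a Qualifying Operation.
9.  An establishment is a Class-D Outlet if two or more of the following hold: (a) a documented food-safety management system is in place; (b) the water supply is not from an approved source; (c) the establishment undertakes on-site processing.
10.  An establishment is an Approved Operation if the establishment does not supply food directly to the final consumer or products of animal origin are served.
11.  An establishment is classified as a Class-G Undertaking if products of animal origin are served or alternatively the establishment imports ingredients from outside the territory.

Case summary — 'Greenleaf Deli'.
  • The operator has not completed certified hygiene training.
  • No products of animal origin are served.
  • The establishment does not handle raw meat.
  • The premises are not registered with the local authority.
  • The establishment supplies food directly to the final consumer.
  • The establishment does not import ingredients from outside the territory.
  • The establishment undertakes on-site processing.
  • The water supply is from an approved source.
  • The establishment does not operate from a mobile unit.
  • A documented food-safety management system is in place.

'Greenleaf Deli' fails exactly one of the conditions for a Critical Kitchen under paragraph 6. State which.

Tier IV Operation

paragraph 9 — Class-D Outlet: a documented food-safety management system is in place? yes; the water supply is not from an approved source? no; the establishment undertakes on-site processing? yes — 2 of 3 hold (need ≥2) → satisfied.
paragraph 1 — Tier V Operation: [the establishment operates from a mobile unit? no] AND [the establishment supplies food directly to the final consumer? yes] → not satisfied.
paragraph 7 — Protected Establishment: [Class-D Outlet (paragraph 9)? yes] OR [not a Tier V Operation (paragraph 1)? yes] → satisfied.
paragraph 3 — Tier IV Operation: no documented food-safety management system is in place? no; the operator has completed certified hygiene training? no; Protected Establishment (paragraph 7)? yes — 1 of 3 hold (need ≥2) → not satisfied.
paragraph 11 — Class-G Undertaking: [products of animal origin are served? no] OR [the establishment imports ingredients from outside the territory? no] → not satisfied.
paragraph 2 — Qualifying Operation: [the premises are registered with the local authority? no] AND [Class-G Undertaking (paragraph 11)? no] → not satisfied.
paragraph 8 — Reportable Operation: [the establishment handles raw meat? no] OR [Qualifying Operation (paragraph 2)? no] → not satisfied.
paragraph 6 — Critical Kitchen: [the premises are not registered with the local authority? yes] AND [Tier IV Operation (paragraph 3)? no] AND [not a Reportable Operation (paragraph 8)? yes] → not satisfied.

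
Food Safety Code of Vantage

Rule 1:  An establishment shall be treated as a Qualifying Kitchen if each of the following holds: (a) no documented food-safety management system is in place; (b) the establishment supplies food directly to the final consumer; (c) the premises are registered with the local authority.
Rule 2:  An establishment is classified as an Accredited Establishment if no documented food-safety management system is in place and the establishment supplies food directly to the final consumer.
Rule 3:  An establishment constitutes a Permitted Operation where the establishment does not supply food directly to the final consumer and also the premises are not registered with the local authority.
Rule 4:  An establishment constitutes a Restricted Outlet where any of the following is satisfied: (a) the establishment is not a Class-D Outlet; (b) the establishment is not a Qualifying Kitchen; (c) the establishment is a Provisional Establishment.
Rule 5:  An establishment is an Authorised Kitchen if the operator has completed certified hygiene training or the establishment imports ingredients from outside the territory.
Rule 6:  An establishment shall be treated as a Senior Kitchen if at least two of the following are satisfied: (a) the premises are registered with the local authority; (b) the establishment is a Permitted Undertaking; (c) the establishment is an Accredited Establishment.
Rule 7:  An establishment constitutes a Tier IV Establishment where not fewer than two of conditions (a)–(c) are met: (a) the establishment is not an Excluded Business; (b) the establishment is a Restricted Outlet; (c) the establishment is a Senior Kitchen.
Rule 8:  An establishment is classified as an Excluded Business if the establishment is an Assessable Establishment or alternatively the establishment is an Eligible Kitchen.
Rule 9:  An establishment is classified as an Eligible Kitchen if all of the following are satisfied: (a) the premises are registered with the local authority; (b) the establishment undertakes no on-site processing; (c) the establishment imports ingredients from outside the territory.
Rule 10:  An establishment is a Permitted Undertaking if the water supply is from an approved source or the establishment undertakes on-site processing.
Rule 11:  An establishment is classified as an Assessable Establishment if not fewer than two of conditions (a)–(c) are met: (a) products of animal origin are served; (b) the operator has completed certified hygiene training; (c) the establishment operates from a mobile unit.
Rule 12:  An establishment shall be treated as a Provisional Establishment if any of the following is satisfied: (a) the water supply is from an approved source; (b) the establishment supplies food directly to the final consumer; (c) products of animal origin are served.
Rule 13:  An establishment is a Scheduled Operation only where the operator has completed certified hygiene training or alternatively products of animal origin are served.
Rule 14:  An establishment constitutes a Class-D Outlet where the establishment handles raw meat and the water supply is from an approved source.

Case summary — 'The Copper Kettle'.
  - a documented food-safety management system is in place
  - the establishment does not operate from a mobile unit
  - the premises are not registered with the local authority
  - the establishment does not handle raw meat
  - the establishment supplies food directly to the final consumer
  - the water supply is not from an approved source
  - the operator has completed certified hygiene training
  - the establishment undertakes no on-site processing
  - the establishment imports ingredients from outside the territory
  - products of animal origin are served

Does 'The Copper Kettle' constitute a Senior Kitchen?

rule 10 — Permitted Undertaking: [the water supply is from an approved source? no] OR [the establishment undertakes on-site processing? no] → not satisfied.
rule 2 — Accredited Establishment: [no documented food-safety management system is in place? no] AND [the establishment supplies food directly to the final consumer? yes] → not satisfied.
rule 6 — Senior Kitchen: the premises are registered with the local authority? no; Permitted Undertaking (rule 10)? no; Accredited Establishment (rule 2)? no — 0 of 3 hold (need ≥2) → not satisfied.

No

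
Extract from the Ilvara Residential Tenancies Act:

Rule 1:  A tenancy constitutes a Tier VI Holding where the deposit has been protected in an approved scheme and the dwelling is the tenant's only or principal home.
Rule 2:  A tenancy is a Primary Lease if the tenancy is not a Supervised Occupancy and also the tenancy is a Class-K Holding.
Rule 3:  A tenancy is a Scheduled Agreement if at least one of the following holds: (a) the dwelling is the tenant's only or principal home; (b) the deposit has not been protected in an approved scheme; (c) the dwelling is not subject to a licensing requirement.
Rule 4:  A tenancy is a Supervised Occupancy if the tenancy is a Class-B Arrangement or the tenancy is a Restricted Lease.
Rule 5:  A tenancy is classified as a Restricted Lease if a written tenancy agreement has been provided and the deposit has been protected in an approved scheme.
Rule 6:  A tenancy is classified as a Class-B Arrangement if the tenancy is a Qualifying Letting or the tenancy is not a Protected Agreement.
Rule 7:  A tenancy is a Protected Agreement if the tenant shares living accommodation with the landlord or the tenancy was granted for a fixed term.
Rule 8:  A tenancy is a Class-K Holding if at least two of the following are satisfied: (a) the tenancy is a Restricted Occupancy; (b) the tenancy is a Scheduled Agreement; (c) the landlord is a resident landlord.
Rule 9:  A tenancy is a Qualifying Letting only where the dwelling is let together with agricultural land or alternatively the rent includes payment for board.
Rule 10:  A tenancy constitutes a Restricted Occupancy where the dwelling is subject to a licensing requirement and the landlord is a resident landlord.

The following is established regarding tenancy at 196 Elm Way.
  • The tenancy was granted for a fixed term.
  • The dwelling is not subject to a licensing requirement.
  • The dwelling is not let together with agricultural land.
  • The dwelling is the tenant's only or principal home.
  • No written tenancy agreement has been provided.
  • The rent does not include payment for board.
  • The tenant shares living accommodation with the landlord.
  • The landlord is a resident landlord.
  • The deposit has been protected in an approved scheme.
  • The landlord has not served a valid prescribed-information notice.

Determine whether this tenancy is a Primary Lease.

Yes

rule 9 — Qualifying Letting: [the dwelling is let together with agricultural land? no] OR [the rent includes payment for board? no] → not satisfied.
rule 7 — Protected Agreement: [the tenant shares living accommodation with the landlord? yes] OR [the tenancy was granted for a fixed term? yes] → satisfied.
rule 6 — Class-B Arrangement: [Qualifying Letting (rule 9)? no] OR [not a Protected Agreement (rule 7)? no] → not satisfied.
rule 5 — Restricted Lease: [a written tenancy agreement has been provided? no] AND [the deposit has been protected in an approved scheme? yes] → not satisfied.
rule 4 — Supervised Occupancy: [Class-B Arrangement (rule 6)? no] OR [Restricted Lease (rule 5)? no] → not satisfied.
rule 10 — Restricted Occupancy: [the dwelling is subject to a licensing requirement? no] AND [the landlord is a resident landlord? yes] → not satisfied.
rule 3 — Scheduled Agreement: [the dwelling is the tenant's only or principal home? yes] OR [the deposit has not been protected in an approved scheme? no] OR [the dwelling is not subject to a licensing requirement? yes] → satisfied.
rule 8 — Class-K Holding: Restricted Occupancy (rule 10)? no; Scheduled Agreement (rule 3)? yes; the landlord is a resident landlord? yes — 2 of 3 hold (need ≥2) → satisfied.
rule 2 — Primary Lease: [not a Supervised Occupancy (rule 4)? yes] AND [Class-K Holding (rule 8)? yes] → satisfied.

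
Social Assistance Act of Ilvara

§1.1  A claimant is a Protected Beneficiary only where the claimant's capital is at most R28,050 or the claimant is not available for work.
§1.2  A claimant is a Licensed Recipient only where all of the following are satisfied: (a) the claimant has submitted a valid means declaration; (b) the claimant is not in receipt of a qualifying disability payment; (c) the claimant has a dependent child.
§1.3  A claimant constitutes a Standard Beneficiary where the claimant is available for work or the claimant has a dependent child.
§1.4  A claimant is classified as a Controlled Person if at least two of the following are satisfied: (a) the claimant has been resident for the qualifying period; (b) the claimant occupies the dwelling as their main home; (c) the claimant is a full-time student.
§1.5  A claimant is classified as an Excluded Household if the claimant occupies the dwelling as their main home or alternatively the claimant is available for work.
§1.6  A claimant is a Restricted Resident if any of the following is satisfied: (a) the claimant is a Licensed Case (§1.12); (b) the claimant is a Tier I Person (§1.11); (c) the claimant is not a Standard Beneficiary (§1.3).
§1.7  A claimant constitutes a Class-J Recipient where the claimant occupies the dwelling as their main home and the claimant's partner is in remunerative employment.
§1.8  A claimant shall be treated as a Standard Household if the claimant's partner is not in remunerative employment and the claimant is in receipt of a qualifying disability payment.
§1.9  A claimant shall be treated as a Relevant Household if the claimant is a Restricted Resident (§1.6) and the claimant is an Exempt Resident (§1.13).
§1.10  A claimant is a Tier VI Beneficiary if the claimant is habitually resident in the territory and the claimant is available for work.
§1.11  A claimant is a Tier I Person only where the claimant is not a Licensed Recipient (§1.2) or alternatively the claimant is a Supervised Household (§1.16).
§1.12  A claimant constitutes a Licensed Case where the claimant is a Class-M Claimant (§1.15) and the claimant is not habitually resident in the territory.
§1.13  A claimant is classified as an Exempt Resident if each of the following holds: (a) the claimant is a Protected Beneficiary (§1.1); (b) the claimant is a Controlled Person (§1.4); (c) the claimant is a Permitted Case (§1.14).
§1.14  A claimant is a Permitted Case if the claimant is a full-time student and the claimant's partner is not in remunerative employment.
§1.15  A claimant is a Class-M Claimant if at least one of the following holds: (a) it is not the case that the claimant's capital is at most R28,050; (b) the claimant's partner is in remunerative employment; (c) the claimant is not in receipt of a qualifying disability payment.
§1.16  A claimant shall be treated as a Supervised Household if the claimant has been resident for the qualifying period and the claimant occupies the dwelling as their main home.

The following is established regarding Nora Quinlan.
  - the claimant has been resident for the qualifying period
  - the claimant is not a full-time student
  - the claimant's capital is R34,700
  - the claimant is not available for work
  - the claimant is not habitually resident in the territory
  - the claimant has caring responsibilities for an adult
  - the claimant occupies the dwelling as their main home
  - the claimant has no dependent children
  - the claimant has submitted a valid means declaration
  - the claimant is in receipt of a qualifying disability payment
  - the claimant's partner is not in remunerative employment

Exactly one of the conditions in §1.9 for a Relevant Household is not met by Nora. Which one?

Exempt Resident

Under §1.15: claimant's capital: R34,700 ≤ R28,050? no, so negated condition yes; or the claimant's partner is in remunerative employment? no; or the claimant is not in receipt of a qualifying disability payment? no. So the claimant is a Class-M Claimant.
Under §1.12: Class-M Claimant (§1.15)? yes; and the claimant is not habitually resident in the territory? yes. So the claimant is a Licensed Case.
Under §1.2: the claimant has submitted a valid means declaration? yes; and the claimant is not in receipt of a qualifying disability payment? no; and the claimant has a dependent child? no. So the claimant is not a Licensed Recipient.
Under §1.16: the claimant has been resident for the qualifying period? yes; and the claimant occupies the dwelling as their main home? yes. So the claimant is a Supervised Household.
Under §1.11: not a Licensed Recipient (§1.2)? yes; or Supervised Household (§1.16)? yes. So the claimant is a Tier I Person.
Under §1.3: the claimant is available for work? no; or the claimant has a dependent child? no. So the claimant is not a Standard Beneficiary.
Under §1.6: Licensed Case (§1.12)? yes; or Tier I Person (§1.11)? yes; or not a Standard Beneficiary (§1.3)? yes. So the claimant is a Restricted Resident.
Under §1.1: claimant's capital: R34,700 ≤ R28,050? no; or the claimant is not available for work? yes. So the claimant is a Protected Beneficiary.
Under §1.4: the claimant has been resident for the qualifying period? yes; the claimant occupies the dwelling as their main home? yes; the claimant is a full-time student? no — 2 of 3 hold (need ≥2) → satisfied.
Under §1.14: the claimant is a full-time student? no; and the claimant's partner is not in remunerative employment? yes. So the claimant is not a Permitted Case.
Under §1.13: Protected Beneficiary (§1.1)? yes; and Controlled Person (§1.4)? yes; and Permitted Case (§1.14)? no. So the claimant is not an Exempt Resident.
Under §1.9: Restricted Resident (§1.6)? yes; and Exempt Resident (§1.13)? no. So the claimant is not a Relevant Household.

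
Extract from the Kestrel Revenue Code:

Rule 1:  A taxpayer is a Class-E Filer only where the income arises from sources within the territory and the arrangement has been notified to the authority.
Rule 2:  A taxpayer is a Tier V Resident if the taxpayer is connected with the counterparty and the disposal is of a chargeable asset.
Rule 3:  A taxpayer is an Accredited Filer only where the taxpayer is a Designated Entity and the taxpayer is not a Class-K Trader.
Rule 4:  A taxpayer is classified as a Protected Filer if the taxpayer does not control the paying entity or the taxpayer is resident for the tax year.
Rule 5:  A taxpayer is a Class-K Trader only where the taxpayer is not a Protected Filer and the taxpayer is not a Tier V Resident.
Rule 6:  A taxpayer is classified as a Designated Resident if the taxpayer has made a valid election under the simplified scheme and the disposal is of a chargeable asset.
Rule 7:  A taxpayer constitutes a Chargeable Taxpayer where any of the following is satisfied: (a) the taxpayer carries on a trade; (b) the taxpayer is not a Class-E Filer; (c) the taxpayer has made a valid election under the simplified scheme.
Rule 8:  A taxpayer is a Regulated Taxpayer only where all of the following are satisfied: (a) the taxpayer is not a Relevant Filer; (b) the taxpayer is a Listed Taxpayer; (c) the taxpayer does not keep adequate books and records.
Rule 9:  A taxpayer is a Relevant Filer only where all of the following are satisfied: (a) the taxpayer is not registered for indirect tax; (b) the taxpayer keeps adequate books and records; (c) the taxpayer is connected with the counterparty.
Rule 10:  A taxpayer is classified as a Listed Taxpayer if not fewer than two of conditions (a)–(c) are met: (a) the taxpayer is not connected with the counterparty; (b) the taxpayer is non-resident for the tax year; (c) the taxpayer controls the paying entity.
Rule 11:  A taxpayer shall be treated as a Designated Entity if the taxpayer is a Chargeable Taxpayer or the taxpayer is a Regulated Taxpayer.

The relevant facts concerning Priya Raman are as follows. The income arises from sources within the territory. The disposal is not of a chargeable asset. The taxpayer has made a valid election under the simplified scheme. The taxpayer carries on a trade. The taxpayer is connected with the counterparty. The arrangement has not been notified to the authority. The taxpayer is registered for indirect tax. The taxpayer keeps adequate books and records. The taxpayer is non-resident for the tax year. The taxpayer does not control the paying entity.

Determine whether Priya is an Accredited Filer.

rule 1 — Class-E Filer: [the income arises from sources within the territory? yes] AND [the arrangement has been notified to the authority? no] → not satisfied.
rule 7 — Chargeable Taxpayer: [the taxpayer carries on a trade? yes] OR [not a Class-E Filer (rule 1)? yes] OR [the taxpayer has made a valid election under the simplified scheme? yes] → satisfied.
rule 9 — Relevant Filer: [the taxpayer is not registered for indirect tax? no] AND [the taxpayer keeps adequate books and records? yes] AND [the taxpayer is connected with the counterparty? yes] → not satisfied.
rule 10 — Listed Taxpayer: the taxpayer is not connected with the counterparty? no; the taxpayer is non-resident for the tax year? yes; the taxpayer controls the paying entity? no — 1 of 3 hold (need ≥2) → not satisfied.
rule 8 — Regulated Taxpayer: [not a Relevant Filer (rule 9)? yes] AND [Listed Taxpayer (rule 10)? no] AND [the taxpayer does not keep adequate books and records? no] → not satisfied.
rule 11 — Designated Entity: [Chargeable Taxpayer (rule 7)? yes] OR [Regulated Taxpayer (rule 8)? no] → satisfied.
rule 4 — Protected Filer: [the taxpayer does not control the paying entity? yes] OR [the taxpayer is resident for the tax year? no] → satisfied.
rule 2 — Tier V Resident: [the taxpayer is connected with the counterparty? yes] AND [the disposal is of a chargeable asset? no] → not satisfied.
rule 5 — Class-K Trader: [not a Protected Filer (rule 4)? no] AND [not a Tier V Resident (rule 2)? yes] → not satisfied.
rule 3 — Accredited Filer: [Designated Entity (rule 11)? yes] AND [not a Class-K Trader (rule 5)? yes] → satisfied.

Yes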